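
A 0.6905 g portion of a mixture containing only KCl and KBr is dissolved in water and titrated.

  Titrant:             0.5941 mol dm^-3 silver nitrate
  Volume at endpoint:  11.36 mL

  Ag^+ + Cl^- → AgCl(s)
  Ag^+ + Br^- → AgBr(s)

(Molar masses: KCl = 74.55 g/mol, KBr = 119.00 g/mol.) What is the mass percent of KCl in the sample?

n(AgNO3) = 0.01136 × 0.5941 = 6.749 × 10^-3 mol
Let x = n(KCl), y = n(KBr).
Titrant: 1x + 1y = 6.749 × 10^-3;  mass: 74.55x + 119.00y = 0.6905
Solving, x = 2.534 × 10^-3 mol, y = 4.215 × 10^-3 mol
mass of KCl = 2.534 × 10^-3 × 74.55 = 0.1889 g
% KCl = 0.1889 / 0.6905 × 100 = 27.36 %

27.36 %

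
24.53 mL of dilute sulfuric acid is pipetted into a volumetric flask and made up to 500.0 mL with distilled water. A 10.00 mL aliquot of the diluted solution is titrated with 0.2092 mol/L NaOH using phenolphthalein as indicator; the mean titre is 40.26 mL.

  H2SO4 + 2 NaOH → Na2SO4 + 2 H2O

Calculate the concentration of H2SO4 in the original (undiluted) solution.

n(NaOH) = 0.04026 × 0.2092 = 8.422 × 10^-3 mol
From the 1:2 ratio, n(H2SO4) in the aliquot = 1/2 × 8.422 × 10^-3 = 4.211 × 10^-3 mol
[H2SO4]_dilute = 4.211 × 10^-3 / 0.01000 = 0.4211 mol/L
Dilution factor = 500.0 / 24.53 = 20.38
[H2SO4]_stock = 0.4211 × 20.38 = 8.584 mol/L

8.584 mol/L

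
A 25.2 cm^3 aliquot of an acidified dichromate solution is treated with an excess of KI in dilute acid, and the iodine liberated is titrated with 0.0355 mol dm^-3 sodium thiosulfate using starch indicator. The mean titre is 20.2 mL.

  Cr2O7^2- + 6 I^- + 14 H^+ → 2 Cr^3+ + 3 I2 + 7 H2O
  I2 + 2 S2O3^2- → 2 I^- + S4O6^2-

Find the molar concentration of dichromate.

n(S2O3^2-) = 0.0202 × 0.0355 = 7.17 × 10^-4 mol
n(I2) = n(S2O3^2-)/2 = 3.59 × 10^-4 mol
From the 1:3 ratio, n(Cr2O7^2-) in the aliquot = 1/3 × 3.59 × 10^-4 = 1.20 × 10^-4 mol
[Cr2O7^2-] = 1.20 × 10^-4 / 0.0252 = 0.00474 mol/L

0.00474 mol/L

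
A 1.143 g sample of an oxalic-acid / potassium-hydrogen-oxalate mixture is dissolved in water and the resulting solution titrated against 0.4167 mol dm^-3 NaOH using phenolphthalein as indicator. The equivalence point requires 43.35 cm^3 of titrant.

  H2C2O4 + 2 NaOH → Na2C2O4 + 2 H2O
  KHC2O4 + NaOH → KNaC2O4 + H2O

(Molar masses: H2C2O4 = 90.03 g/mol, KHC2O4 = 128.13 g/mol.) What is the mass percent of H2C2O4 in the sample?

55.51 %

n(NaOH) = 0.04335 × 0.4167 = 0.01806 mol
Let x = n(H2C2O4), y = n(KHC2O4).
Titrant: 2x + 1y = 0.01806;  mass: 90.03x + 128.13y = 1.143
Solving, x = 7.048 × 10^-3 mol, y = 3.969 × 10^-3 mol
mass of H2C2O4 = 7.048 × 10^-3 × 90.03 = 0.6345 g
% H2C2O4 = 0.6345 / 1.143 × 100 = 55.51 %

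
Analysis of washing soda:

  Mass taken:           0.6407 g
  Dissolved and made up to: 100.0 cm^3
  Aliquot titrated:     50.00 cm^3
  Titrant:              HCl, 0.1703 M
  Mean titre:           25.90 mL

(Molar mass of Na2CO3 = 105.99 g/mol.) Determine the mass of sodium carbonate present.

Na2CO3 + 2 HCl → 2 NaCl + H2O + CO2
n(HCl) per titration = 0.02590 × 0.1703 = 4.411 × 10^-3 mol
From the 1:2 ratio, n(Na2CO3) in each aliquot = 1/2 × 4.411 × 10^-3 = 2.205 × 10^-3 mol
n(Na2CO3) in the whole flask = 2.205 × 10^-3 × 100.0/50.00 = 4.411 × 10^-3 mol
mass of Na2CO3 = 4.411 × 10^-3 × 105.99 = 0.4675 g

0.4675 g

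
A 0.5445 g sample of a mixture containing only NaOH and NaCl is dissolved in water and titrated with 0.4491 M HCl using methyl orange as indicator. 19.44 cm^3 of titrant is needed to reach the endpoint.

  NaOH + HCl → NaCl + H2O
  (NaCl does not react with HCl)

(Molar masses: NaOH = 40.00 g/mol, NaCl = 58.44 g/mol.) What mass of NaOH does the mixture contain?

n(HCl) = 0.01944 × 0.4491 = 8.731 × 10^-3 mol
Let x = n(NaOH), y = n(NaCl).
Titrant: 1x = 8.731 × 10^-3;  mass: 40.00x + 58.44y = 0.5445
Solving, x = 8.731 × 10^-3 mol, y = 3.342 × 10^-3 mol
mass of NaOH = 8.731 × 10^-3 × 40.00 = 0.3492 g

0.3492 g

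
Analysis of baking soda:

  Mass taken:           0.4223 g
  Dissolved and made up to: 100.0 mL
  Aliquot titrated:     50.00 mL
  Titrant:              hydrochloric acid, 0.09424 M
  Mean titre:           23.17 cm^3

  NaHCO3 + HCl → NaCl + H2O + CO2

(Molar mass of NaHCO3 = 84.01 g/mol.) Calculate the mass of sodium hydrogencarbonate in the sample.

0.3669 g

n(HCl) per titration = 0.02317 × 0.09424 = 2.184 × 10^-3 mol
n(NaHCO3) in each aliquot = 2.184 × 10^-3 mol (1:1 ratio)
n(NaHCO3) in the whole flask = 2.184 × 10^-3 × 100.0/50.00 = 4.367 × 10^-3 mol
mass of NaHCO3 = 4.367 × 10^-3 × 84.01 = 0.3669 g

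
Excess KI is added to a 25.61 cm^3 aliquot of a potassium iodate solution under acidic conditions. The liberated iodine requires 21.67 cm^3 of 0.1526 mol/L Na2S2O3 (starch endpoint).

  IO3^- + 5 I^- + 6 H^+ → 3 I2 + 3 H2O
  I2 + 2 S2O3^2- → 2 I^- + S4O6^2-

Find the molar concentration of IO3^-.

n(S2O3^2-) = 0.02167 × 0.1526 = 3.307 × 10^-3 mol
n(I2) = n(S2O3^2-)/2 = 1.653 × 10^-3 mol
From the 1:3 ratio, n(IO3^-) in the aliquot = 1/3 × 1.653 × 10^-3 = 5.511 × 10^-4 mol
[IO3^-] = 5.511 × 10^-4 / 0.02561 = 0.02152 mol/L

0.02152 mol/L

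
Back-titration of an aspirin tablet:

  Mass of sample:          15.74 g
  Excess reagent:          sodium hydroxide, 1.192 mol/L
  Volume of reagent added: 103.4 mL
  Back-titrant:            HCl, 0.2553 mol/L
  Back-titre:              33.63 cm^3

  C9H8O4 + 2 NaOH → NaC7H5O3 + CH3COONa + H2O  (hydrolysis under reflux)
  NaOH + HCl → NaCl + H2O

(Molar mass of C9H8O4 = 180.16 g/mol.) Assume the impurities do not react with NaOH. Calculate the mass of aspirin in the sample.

n(NaOH) added = 0.1034 × 1.192 = 0.1233 mol
n(HCl) used in back-titration = 0.03363 × 0.2553 = 8.586 × 10^-3 mol
n(NaOH) left over = 8.586 × 10^-3 mol (1:1 ratio)
n(NaOH) consumed by analyte = 0.1233 − 8.586 × 10^-3 = 0.1147 mol
From the 1:2 ratio, n(C9H8O4) = 1/2 × 0.1147 = 0.05733 mol
mass of C9H8O4 = 0.05733 × 180.16 = 10.33 g

10.33 g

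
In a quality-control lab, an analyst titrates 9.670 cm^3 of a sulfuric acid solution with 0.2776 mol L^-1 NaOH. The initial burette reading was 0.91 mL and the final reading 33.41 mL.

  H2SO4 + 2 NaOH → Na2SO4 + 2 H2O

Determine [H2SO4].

n(NaOH) = 0.03250 L × 0.2776 mol/L = 9.022 × 10^-3 mol
From the 1:2 mole ratio, n(H2SO4) = 1/2 × 9.022 × 10^-3 = 4.511 × 10^-3 mol
[H2SO4] = 4.511 × 10^-3 mol / 0.009670 L = 0.4665 mol/L

0.4665 mol/L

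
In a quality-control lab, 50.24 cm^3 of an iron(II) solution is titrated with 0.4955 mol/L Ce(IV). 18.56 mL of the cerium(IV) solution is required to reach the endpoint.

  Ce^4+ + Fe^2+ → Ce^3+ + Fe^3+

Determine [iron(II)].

n(Ce4+) = 0.01856 L × 0.4955 mol/L = 9.196 × 10^-3 mol
n(Fe2+) = 9.196 × 10^-3 mol (1:1 mole ratio)
[Fe2+] = 9.196 × 10^-3 mol / 0.05024 L = 0.1831 mol/L

0.1831 mol/L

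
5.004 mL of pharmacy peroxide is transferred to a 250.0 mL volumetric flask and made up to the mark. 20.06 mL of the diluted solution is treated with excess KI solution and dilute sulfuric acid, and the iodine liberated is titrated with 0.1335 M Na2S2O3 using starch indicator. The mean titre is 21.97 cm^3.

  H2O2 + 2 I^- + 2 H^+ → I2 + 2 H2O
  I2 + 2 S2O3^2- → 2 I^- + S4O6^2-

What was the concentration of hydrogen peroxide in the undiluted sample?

n(S2O3^2-) = 0.02197 × 0.1335 = 2.933 × 10^-3 mol
n(I2) = n(S2O3^2-)/2 = 1.466 × 10^-3 mol
n(H2O2) in the aliquot = 1.466 × 10^-3 mol (1:1 ratio)
[H2O2]_dilute = 1.466 × 10^-3 / 0.02006 = 0.07311 mol/L
[H2O2]_original = 0.07311 × 250.0/5.004 = 3.652 mol/L

3.652 M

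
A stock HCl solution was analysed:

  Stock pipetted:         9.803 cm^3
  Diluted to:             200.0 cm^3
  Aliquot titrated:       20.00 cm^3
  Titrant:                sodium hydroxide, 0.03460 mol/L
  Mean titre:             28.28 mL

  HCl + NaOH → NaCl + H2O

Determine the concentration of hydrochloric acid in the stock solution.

n(NaOH) = 0.02828 × 0.03460 = 9.785 × 10^-4 mol
n(HCl) in the aliquot = 9.785 × 10^-4 mol (1:1 ratio)
[HCl]_dilute = 9.785 × 10^-4 / 0.02000 = 0.04892 mol/L
Dilution factor = 200.0 / 9.803 = 20.40
[HCl]_stock = 0.04892 × 20.40 = 0.9982 mol/L

0.9982 mol/L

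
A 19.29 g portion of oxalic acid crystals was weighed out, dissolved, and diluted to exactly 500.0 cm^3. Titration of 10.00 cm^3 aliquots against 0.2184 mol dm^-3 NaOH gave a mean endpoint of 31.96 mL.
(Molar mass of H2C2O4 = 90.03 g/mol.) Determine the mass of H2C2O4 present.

15.71 g

H2C2O4 + 2 NaOH → Na2C2O4 + 2 H2O
n(NaOH) per titration = 0.03196 × 0.2184 = 6.980 × 10^-3 mol
From the 1:2 ratio, n(H2C2O4) in each aliquot = 1/2 × 6.980 × 10^-3 = 3.490 × 10^-3 mol
n(H2C2O4) in the whole flask = 3.490 × 10^-3 × 500.0/10.00 = 0.1745 mol
mass of H2C2O4 = 0.1745 × 90.03 = 15.71 g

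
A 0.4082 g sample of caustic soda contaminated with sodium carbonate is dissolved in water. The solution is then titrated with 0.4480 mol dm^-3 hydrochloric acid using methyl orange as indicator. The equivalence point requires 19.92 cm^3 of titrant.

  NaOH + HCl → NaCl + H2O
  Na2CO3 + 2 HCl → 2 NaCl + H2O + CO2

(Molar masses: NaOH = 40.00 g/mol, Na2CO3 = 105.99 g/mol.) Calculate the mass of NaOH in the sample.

0.1993 g

n(HCl) = 0.01992 × 0.4480 = 8.924 × 10^-3 mol
Let x = n(NaOH), y = n(Na2CO3).
Titrant: 1x + 2y = 8.924 × 10^-3;  mass: 40.00x + 105.99y = 0.4082
Solving, x = 4.982 × 10^-3 mol, y = 1.971 × 10^-3 mol
mass of NaOH = 4.982 × 10^-3 × 40.00 = 0.1993 g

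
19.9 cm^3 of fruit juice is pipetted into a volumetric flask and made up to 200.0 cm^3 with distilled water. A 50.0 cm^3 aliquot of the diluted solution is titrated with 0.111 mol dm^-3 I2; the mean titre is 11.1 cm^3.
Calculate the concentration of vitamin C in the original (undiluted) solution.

C6H8O6 + I2 → C6H6O6 + 2 HI
n(I2) = 0.0111 × 0.111 = 1.23 × 10^-3 mol
n(C6H8O6) in the aliquot = 1.23 × 10^-3 mol (1:1 ratio)
[C6H8O6]_dilute = 1.23 × 10^-3 / 0.0500 = 0.0246 mol/L
Dilution factor = 200.0 / 19.9 = 10.05
[C6H8O6]_stock = 0.0246 × 10.05 = 0.248 mol/L

0.248 mol/L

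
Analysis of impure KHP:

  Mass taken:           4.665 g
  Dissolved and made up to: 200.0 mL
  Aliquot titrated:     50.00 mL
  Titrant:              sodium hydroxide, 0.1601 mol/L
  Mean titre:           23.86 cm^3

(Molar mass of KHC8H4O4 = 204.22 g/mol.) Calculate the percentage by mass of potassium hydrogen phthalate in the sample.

66.89 %

KHC8H4O4 + NaOH → KNaC8H4O4 + H2O
n(NaOH) per titration = 0.02386 × 0.1601 = 3.820 × 10^-3 mol
n(KHC8H4O4) in each aliquot = 3.820 × 10^-3 mol (1:1 ratio)
n(KHC8H4O4) in the whole flask = 3.820 × 10^-3 × 200.0/50.00 = 0.01528 mol
mass of KHC8H4O4 = 0.01528 × 204.22 = 3.120 g
% KHC8H4O4 = 3.120 / 4.665 × 100 = 66.89 %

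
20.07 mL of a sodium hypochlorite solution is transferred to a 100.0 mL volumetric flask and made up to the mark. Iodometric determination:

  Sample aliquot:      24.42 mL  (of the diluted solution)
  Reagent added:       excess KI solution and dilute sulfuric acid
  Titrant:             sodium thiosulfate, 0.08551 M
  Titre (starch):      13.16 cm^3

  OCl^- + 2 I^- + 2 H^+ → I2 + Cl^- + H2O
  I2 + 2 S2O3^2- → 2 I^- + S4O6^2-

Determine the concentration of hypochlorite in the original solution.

n(S2O3^2-) = 0.01316 × 0.08551 = 1.125 × 10^-3 mol
n(I2) = n(S2O3^2-)/2 = 5.627 × 10^-4 mol
n(OCl^-) in the aliquot = 5.627 × 10^-4 mol (1:1 ratio)
[OCl^-]_dilute = 5.627 × 10^-4 / 0.02442 = 0.02304 mol/L
[OCl^-]_original = 0.02304 × 100.0/20.07 = 0.1148 mol/L

0.1148 M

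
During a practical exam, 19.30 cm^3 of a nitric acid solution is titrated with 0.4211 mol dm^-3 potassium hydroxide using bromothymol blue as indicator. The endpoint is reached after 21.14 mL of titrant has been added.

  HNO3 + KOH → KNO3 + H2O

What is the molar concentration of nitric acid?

0.4612 mol/L

n(KOH) = 0.02114 L × 0.4211 mol/L = 8.902 × 10^-3 mol
n(HNO3) = 8.902 × 10^-3 mol (1:1 mole ratio)
[HNO3] = 8.902 × 10^-3 mol / 0.01930 L = 0.4612 mol/L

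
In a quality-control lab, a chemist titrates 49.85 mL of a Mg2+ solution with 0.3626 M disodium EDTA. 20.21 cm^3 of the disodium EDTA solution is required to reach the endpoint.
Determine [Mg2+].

Mg^2+ + EDTA^4- → [Mg(EDTA)]^2-
n(EDTA) = 0.02021 L × 0.3626 mol/L = 7.328 × 10^-3 mol
n(Mg2+) = 7.328 × 10^-3 mol (1:1 mole ratio)
[Mg2+] = 7.328 × 10^-3 mol / 0.04985 L = 0.1470 mol/L

0.1470 M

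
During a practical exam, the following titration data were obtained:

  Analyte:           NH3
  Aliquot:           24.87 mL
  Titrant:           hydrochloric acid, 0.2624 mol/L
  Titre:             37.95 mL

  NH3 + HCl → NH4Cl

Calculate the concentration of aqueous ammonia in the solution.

n(HCl) = 0.03795 L × 0.2624 mol/L = 9.958 × 10^-3 mol
n(NH3) = 9.958 × 10^-3 mol (1:1 mole ratio)
[NH3] = 9.958 × 10^-3 mol / 0.02487 L = 0.4004 mol/L

0.4004 mol/L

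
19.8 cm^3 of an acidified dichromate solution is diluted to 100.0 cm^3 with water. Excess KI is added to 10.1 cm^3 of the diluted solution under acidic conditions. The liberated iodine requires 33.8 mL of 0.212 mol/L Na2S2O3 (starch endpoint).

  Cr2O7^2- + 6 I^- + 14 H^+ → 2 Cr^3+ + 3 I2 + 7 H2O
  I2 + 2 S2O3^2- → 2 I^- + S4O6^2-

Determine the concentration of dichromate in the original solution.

n(S2O3^2-) = 0.0338 × 0.212 = 7.17 × 10^-3 mol
n(I2) = n(S2O3^2-)/2 = 3.58 × 10^-3 mol
From the 1:3 ratio, n(Cr2O7^2-) in the aliquot = 1/3 × 3.58 × 10^-3 = 1.19 × 10^-3 mol
[Cr2O7^2-]_dilute = 1.19 × 10^-3 / 0.0101 = 0.118 mol/L
[Cr2O7^2-]_original = 0.118 × 100.0/19.8 = 0.597 mol/L

0.597 mol/L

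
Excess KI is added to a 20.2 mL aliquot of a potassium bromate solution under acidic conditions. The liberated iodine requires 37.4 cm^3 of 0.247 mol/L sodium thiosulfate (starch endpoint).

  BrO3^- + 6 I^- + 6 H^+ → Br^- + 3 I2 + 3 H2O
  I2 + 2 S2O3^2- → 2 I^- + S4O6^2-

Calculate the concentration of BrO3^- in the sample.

0.0762 mol/L

n(S2O3^2-) = 0.0374 × 0.247 = 9.24 × 10^-3 mol
n(I2) = n(S2O3^2-)/2 = 4.62 × 10^-3 mol
From the 1:3 ratio, n(BrO3^-) in the aliquot = 1/3 × 4.62 × 10^-3 = 1.54 × 10^-3 mol
[BrO3^-] = 1.54 × 10^-3 / 0.0202 = 0.0762 mol/L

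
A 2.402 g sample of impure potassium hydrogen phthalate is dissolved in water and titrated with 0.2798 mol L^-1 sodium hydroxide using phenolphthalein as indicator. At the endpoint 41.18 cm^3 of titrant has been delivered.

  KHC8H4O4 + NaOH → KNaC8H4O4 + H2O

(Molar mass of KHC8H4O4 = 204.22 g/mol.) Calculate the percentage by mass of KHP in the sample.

97.96 %

n(NaOH) = 0.04118 L × 0.2798 mol/L = 0.01152 mol
n(KHC8H4O4) = 0.01152 mol (1:1 ratio)
mass of KHC8H4O4 = 0.01152 × 204.22 g/mol = 2.353 g
% KHC8H4O4 = 2.353 / 2.402 × 100 = 97.96 %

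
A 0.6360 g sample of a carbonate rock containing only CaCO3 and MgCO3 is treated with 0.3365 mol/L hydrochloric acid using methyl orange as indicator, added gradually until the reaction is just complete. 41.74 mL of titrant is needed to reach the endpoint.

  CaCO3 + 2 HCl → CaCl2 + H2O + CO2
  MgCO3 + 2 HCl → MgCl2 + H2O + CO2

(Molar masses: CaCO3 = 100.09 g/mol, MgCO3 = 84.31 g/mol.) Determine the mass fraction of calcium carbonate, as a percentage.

43.79 %

n(HCl) = 0.04174 × 0.3365 = 0.01405 mol
Let x = n(CaCO3), y = n(MgCO3).
Titrant: 2x + 2y = 0.01405;  mass: 100.09x + 84.31y = 0.6360
Solving, x = 2.783 × 10^-3 mol, y = 4.240 × 10^-3 mol
mass of CaCO3 = 2.783 × 10^-3 × 100.09 = 0.2785 g
% CaCO3 = 0.2785 / 0.6360 × 100 = 43.79 %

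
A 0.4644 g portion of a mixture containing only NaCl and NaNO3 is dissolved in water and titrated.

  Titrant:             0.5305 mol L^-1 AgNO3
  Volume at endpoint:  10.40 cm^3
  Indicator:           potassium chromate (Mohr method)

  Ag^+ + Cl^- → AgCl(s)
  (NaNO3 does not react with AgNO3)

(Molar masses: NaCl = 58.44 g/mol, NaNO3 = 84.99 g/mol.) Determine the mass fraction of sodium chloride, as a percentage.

69.43 %

n(AgNO3) = 0.01040 × 0.5305 = 5.517 × 10^-3 mol
Let x = n(NaCl), y = n(NaNO3).
Titrant: 1x = 5.517 × 10^-3;  mass: 58.44x + 84.99y = 0.4644
Solving, x = 5.517 × 10^-3 mol, y = 1.670 × 10^-3 mol
mass of NaCl = 5.517 × 10^-3 × 58.44 = 0.3224 g
% NaCl = 0.3224 / 0.4644 × 100 = 69.43 %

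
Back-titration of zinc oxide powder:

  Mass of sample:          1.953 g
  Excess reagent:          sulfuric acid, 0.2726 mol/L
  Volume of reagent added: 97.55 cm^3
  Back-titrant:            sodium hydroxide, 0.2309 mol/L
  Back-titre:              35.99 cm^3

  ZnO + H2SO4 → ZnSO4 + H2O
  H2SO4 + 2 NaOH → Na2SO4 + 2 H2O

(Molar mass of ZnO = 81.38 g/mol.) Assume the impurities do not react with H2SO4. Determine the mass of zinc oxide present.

n(H2SO4) added = 0.09755 × 0.2726 = 0.02659 mol
n(NaOH) used in back-titration = 0.03599 × 0.2309 = 8.310 × 10^-3 mol
From the 1:2 ratio, n(H2SO4) left over = 1/2 × 8.310 × 10^-3 = 4.155 × 10^-3 mol
n(H2SO4) consumed by analyte = 0.02659 − 4.155 × 10^-3 = 0.02244 mol
n(ZnO) = 0.02244 mol (1:1 ratio)
mass of ZnO = 0.02244 × 81.38 = 1.826 g

1.826 g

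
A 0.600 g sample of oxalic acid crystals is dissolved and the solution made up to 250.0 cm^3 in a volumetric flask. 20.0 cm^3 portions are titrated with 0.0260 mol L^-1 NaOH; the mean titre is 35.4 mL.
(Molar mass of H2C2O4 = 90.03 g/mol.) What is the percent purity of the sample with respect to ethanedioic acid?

86.3 %

H2C2O4 + 2 NaOH → Na2C2O4 + 2 H2O
n(NaOH) per titration = 0.0354 × 0.0260 = 9.20 × 10^-4 mol
From the 1:2 ratio, n(H2C2O4) in each aliquot = 1/2 × 9.20 × 10^-4 = 4.60 × 10^-4 mol
n(H2C2O4) in the whole flask = 4.60 × 10^-4 × 250.0/20.0 = 5.75 × 10^-3 mol
mass of H2C2O4 = 5.75 × 10^-3 × 90.03 = 0.518 g
% H2C2O4 = 0.518 / 0.600 × 100 = 86.3 %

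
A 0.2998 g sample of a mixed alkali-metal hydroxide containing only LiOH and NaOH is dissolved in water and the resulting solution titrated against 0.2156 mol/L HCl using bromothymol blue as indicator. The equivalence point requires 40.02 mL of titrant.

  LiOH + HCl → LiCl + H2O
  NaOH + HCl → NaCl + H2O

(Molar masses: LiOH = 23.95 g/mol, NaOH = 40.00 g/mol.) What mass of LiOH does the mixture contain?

n(HCl) = 0.04002 × 0.2156 = 8.628 × 10^-3 mol
Let x = n(LiOH), y = n(NaOH).
Titrant: 1x + 1y = 8.628 × 10^-3;  mass: 23.95x + 40.00y = 0.2998
Solving, x = 2.824 × 10^-3 mol, y = 5.804 × 10^-3 mol
mass of LiOH = 2.824 × 10^-3 × 23.95 = 0.06765 g

0.06765 g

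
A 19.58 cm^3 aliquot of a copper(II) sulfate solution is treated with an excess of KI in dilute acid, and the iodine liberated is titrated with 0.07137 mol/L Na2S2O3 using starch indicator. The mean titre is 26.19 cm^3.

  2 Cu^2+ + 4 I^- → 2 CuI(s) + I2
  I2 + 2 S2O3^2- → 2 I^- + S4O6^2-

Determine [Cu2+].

0.09546 mol/L

n(S2O3^2-) = 0.02619 × 0.07137 = 1.869 × 10^-3 mol
n(I2) = n(S2O3^2-)/2 = 9.346 × 10^-4 mol
From the 2:1 ratio, n(Cu2+) in the aliquot = 2/1 × 9.346 × 10^-4 = 1.869 × 10^-3 mol
[Cu2+] = 1.869 × 10^-3 / 0.01958 = 0.09546 mol/L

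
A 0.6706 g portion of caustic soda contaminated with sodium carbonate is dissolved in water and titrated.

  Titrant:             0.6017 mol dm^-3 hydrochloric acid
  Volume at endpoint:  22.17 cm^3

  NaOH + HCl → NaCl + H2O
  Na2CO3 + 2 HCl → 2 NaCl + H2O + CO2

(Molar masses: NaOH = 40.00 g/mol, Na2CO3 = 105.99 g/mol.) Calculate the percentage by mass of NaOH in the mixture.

16.68 %

n(HCl) = 0.02217 × 0.6017 = 0.01334 mol
Let x = n(NaOH), y = n(Na2CO3).
Titrant: 1x + 2y = 0.01334;  mass: 40.00x + 105.99y = 0.6706
Solving, x = 2.796 × 10^-3 mol, y = 5.272 × 10^-3 mol
mass of NaOH = 2.796 × 10^-3 × 40.00 = 0.1118 g
% NaOH = 0.1118 / 0.6706 × 100 = 16.68 %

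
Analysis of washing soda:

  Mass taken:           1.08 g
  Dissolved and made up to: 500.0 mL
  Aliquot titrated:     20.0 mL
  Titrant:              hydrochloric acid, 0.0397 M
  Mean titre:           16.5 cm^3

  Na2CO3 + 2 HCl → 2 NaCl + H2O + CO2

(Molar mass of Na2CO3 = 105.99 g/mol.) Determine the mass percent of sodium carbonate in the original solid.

80.4 %

n(HCl) per titration = 0.0165 × 0.0397 = 6.55 × 10^-4 mol
From the 1:2 ratio, n(Na2CO3) in each aliquot = 1/2 × 6.55 × 10^-4 = 3.28 × 10^-4 mol
n(Na2CO3) in the whole flask = 3.28 × 10^-4 × 500.0/20.0 = 8.19 × 10^-3 mol
mass of Na2CO3 = 8.19 × 10^-3 × 105.99 = 0.868 g
% Na2CO3 = 0.868 / 1.08 × 100 = 80.4 %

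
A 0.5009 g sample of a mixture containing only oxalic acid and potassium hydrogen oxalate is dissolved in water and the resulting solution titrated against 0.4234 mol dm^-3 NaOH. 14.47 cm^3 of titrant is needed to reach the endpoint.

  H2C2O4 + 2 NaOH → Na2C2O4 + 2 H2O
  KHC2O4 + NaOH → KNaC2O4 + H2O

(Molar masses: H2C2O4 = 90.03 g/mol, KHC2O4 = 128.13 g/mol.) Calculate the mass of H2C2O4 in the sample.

0.1539 g

n(NaOH) = 0.01447 × 0.4234 = 6.127 × 10^-3 mol
Let x = n(H2C2O4), y = n(KHC2O4).
Titrant: 2x + 1y = 6.127 × 10^-3;  mass: 90.03x + 128.13y = 0.5009
Solving, x = 1.709 × 10^-3 mol, y = 2.708 × 10^-3 mol
mass of H2C2O4 = 1.709 × 10^-3 × 90.03 = 0.1539 g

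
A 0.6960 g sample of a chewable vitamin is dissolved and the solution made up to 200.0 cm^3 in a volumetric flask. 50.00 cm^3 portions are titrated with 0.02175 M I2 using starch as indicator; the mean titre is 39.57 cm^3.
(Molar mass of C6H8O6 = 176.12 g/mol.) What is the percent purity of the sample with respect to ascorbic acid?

C6H8O6 + I2 → C6H6O6 + 2 HI
n(I2) per titration = 0.03957 × 0.02175 = 8.606 × 10^-4 mol
n(C6H8O6) in each aliquot = 8.606 × 10^-4 mol (1:1 ratio)
n(C6H8O6) in the whole flask = 8.606 × 10^-4 × 200.0/50.00 = 3.443 × 10^-3 mol
mass of C6H8O6 = 3.443 × 10^-3 × 176.12 = 0.6063 g
% C6H8O6 = 0.6063 / 0.6960 × 100 = 87.11 %

87.11 %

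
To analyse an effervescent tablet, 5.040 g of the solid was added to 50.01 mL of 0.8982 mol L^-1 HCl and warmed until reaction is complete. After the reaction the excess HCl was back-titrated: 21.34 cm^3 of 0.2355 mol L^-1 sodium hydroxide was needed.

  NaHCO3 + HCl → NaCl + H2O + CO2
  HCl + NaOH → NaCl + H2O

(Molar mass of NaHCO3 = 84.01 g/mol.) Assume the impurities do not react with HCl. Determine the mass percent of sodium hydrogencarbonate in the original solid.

66.50 %

n(HCl) added = 0.05001 × 0.8982 = 0.04492 mol
n(NaOH) used in back-titration = 0.02134 × 0.2355 = 5.026 × 10^-3 mol
n(HCl) left over = 5.026 × 10^-3 mol (1:1 ratio)
n(HCl) consumed by analyte = 0.04492 − 5.026 × 10^-3 = 0.03989 mol
n(NaHCO3) = 0.03989 mol (1:1 ratio)
mass of NaHCO3 = 0.03989 × 84.01 = 3.351 g
% NaHCO3 = 3.351 / 5.040 × 100 = 66.50 %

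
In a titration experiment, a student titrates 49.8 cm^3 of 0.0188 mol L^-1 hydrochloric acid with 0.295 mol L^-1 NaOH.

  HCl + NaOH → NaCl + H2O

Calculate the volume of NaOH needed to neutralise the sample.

n(HCl) = 0.0498 L × 0.0188 mol/L = 9.36 × 10^-4 mol
n(NaOH) = 9.36 × 10^-4 mol (1:1 stoichiometry)
V(NaOH) = 9.36 × 10^-4 mol / 0.295 mol/L = 0.00317 L = 3.17 mL

3.17 mL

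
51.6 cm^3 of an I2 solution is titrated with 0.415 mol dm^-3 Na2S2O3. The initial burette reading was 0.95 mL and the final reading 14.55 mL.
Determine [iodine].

I2 + 2 S2O3^2- → 2 I^- + S4O6^2-
n(Na2S2O3) = 0.0136 L × 0.415 mol/L = 5.64 × 10^-3 mol
From the 1:2 mole ratio, n(I2) = 1/2 × 5.64 × 10^-3 = 2.82 × 10^-3 mol
[I2] = 2.82 × 10^-3 mol / 0.0516 L = 0.0547 mol/L

0.0547 mol/L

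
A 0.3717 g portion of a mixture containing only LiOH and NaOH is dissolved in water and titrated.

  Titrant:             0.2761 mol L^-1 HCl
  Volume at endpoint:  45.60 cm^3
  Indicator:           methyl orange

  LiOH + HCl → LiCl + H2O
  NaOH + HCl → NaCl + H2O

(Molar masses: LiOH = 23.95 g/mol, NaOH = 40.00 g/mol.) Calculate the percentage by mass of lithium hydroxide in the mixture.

n(HCl) = 0.04560 × 0.2761 = 0.01259 mol
Let x = n(LiOH), y = n(NaOH).
Titrant: 1x + 1y = 0.01259;  mass: 23.95x + 40.00y = 0.3717
Solving, x = 8.218 × 10^-3 mol, y = 4.372 × 10^-3 mol
mass of LiOH = 8.218 × 10^-3 × 23.95 = 0.1968 g
% LiOH = 0.1968 / 0.3717 × 100 = 52.95 %

52.95 %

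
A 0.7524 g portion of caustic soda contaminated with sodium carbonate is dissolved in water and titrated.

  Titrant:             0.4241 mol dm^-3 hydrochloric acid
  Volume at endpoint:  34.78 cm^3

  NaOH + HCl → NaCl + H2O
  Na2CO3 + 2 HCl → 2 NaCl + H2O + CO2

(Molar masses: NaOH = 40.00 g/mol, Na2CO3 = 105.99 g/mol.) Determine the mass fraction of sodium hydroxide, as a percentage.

n(HCl) = 0.03478 × 0.4241 = 0.01475 mol
Let x = n(NaOH), y = n(Na2CO3).
Titrant: 1x + 2y = 0.01475;  mass: 40.00x + 105.99y = 0.7524
Solving, x = 2.254 × 10^-3 mol, y = 6.248 × 10^-3 mol
mass of NaOH = 2.254 × 10^-3 × 40.00 = 0.09015 g
% NaOH = 0.09015 / 0.7524 × 100 = 11.98 %

11.98 %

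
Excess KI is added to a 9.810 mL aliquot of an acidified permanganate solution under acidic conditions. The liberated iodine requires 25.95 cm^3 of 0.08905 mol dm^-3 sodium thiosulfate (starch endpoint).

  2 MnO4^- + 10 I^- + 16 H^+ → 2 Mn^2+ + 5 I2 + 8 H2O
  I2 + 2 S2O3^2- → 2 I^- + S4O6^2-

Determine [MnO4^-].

n(S2O3^2-) = 0.02595 × 0.08905 = 2.311 × 10^-3 mol
n(I2) = n(S2O3^2-)/2 = 1.155 × 10^-3 mol
From the 2:5 ratio, n(MnO4^-) in the aliquot = 2/5 × 1.155 × 10^-3 = 4.622 × 10^-4 mol
[MnO4^-] = 4.622 × 10^-4 / 0.009810 = 0.04711 mol/L

0.04711 mol/L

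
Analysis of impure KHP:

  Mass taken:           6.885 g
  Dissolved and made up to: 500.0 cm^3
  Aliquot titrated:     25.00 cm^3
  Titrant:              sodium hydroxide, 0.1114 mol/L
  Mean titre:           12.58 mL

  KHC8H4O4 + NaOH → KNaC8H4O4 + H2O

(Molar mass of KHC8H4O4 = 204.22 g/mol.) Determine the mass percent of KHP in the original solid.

83.14 %

n(NaOH) per titration = 0.01258 × 0.1114 = 1.401 × 10^-3 mol
n(KHC8H4O4) in each aliquot = 1.401 × 10^-3 mol (1:1 ratio)
n(KHC8H4O4) in the whole flask = 1.401 × 10^-3 × 500.0/25.00 = 0.02803 mol
mass of KHC8H4O4 = 0.02803 × 204.22 = 5.724 g
% KHC8H4O4 = 5.724 / 6.885 × 100 = 83.14 %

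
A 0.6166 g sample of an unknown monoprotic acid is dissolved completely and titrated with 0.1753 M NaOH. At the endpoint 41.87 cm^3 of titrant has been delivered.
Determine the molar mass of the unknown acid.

84.01 g/mol

n(NaOH) = 0.04187 L × 0.1753 mol/L = 7.340 × 10^-3 mol
n(HA) = 7.340 × 10^-3 mol (1:1 ratio)
M = m / n = 0.6166 g / 7.340 × 10^-3 mol = 84.01 g/mol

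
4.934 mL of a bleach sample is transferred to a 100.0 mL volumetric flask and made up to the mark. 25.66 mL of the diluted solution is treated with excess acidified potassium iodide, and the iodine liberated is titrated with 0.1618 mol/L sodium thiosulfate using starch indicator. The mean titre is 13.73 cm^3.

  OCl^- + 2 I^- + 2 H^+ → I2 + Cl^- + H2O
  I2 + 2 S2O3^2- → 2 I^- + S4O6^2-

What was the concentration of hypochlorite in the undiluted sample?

n(S2O3^2-) = 0.01373 × 0.1618 = 2.222 × 10^-3 mol
n(I2) = n(S2O3^2-)/2 = 1.111 × 10^-3 mol
n(OCl^-) in the aliquot = 1.111 × 10^-3 mol (1:1 ratio)
[OCl^-]_dilute = 1.111 × 10^-3 / 0.02566 = 0.04329 mol/L
[OCl^-]_original = 0.04329 × 100.0/4.934 = 0.8773 mol/L

0.8773 mol/L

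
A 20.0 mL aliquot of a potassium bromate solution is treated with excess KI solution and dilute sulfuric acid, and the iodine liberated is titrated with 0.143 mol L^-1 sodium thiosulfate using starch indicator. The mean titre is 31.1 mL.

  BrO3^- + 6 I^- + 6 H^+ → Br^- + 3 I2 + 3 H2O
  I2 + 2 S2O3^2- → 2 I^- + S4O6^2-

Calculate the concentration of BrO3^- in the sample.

0.0371 mol/L

n(S2O3^2-) = 0.0311 × 0.143 = 4.45 × 10^-3 mol
n(I2) = n(S2O3^2-)/2 = 2.22 × 10^-3 mol
From the 1:3 ratio, n(BrO3^-) in the aliquot = 1/3 × 2.22 × 10^-3 = 7.41 × 10^-4 mol
[BrO3^-] = 7.41 × 10^-4 / 0.0200 = 0.0371 mol/L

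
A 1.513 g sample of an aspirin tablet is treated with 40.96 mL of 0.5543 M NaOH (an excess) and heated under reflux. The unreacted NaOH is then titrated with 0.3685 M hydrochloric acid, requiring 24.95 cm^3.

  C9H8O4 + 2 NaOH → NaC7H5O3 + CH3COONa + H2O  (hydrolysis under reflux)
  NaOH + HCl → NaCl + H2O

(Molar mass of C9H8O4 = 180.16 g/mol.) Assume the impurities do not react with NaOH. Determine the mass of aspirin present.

n(NaOH) added = 0.04096 × 0.5543 = 0.02270 mol
n(HCl) used in back-titration = 0.02495 × 0.3685 = 9.194 × 10^-3 mol
n(NaOH) left over = 9.194 × 10^-3 mol (1:1 ratio)
n(NaOH) consumed by analyte = 0.02270 − 9.194 × 10^-3 = 0.01351 mol
From the 1:2 ratio, n(C9H8O4) = 1/2 × 0.01351 = 6.755 × 10^-3 mol
mass of C9H8O4 = 6.755 × 10^-3 × 180.16 = 1.217 g

1.217 g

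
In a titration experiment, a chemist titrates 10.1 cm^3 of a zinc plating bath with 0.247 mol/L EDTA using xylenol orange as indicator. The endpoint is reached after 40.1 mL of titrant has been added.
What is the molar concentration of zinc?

0.981 mol/L

Zn^2+ + EDTA^4- → [Zn(EDTA)]^2-
n(EDTA) = 0.0401 L × 0.247 mol/L = 9.90 × 10^-3 mol
n(Zn2+) = 9.90 × 10^-3 mol (1:1 mole ratio)
[Zn2+] = 9.90 × 10^-3 mol / 0.0101 L = 0.981 mol/L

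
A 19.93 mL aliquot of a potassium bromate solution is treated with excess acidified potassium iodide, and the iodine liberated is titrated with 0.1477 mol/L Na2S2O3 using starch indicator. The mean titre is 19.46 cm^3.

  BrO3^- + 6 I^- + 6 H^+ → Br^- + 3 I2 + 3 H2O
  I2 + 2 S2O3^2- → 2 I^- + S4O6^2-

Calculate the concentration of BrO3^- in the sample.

0.02404 mol/L

n(S2O3^2-) = 0.01946 × 0.1477 = 2.874 × 10^-3 mol
n(I2) = n(S2O3^2-)/2 = 1.437 × 10^-3 mol
From the 1:3 ratio, n(BrO3^-) in the aliquot = 1/3 × 1.437 × 10^-3 = 4.790 × 10^-4 mol
[BrO3^-] = 4.790 × 10^-4 / 0.01993 = 0.02404 mol/L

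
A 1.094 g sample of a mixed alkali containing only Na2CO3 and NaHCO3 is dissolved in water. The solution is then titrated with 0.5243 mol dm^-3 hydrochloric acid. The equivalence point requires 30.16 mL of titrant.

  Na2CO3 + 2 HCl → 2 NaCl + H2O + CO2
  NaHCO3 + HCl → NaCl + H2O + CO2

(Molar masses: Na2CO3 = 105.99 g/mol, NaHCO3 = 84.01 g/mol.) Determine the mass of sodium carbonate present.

n(HCl) = 0.03016 × 0.5243 = 0.01581 mol
Let x = n(Na2CO3), y = n(NaHCO3).
Titrant: 2x + 1y = 0.01581;  mass: 105.99x + 84.01y = 1.094
Solving, x = 3.779 × 10^-3 mol, y = 8.254 × 10^-3 mol
mass of Na2CO3 = 3.779 × 10^-3 × 105.99 = 0.4006 g

0.4006 g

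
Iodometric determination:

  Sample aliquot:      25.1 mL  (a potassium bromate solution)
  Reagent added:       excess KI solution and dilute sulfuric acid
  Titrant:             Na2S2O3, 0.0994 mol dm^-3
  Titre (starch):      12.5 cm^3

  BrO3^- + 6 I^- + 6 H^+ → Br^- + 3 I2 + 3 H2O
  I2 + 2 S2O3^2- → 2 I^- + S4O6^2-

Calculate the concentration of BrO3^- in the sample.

n(S2O3^2-) = 0.0125 × 0.0994 = 1.24 × 10^-3 mol
n(I2) = n(S2O3^2-)/2 = 6.21 × 10^-4 mol
From the 1:3 ratio, n(BrO3^-) in the aliquot = 1/3 × 6.21 × 10^-4 = 2.07 × 10^-4 mol
[BrO3^-] = 2.07 × 10^-4 / 0.0251 = 0.00825 mol/L

0.00825 mol/L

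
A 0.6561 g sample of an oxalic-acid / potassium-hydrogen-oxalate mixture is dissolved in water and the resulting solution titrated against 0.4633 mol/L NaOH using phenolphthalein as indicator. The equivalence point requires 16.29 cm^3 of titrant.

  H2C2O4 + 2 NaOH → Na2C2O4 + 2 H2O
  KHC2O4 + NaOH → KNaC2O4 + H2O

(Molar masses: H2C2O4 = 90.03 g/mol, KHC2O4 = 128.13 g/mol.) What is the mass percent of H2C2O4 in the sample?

25.67 %

n(NaOH) = 0.01629 × 0.4633 = 7.547 × 10^-3 mol
Let x = n(H2C2O4), y = n(KHC2O4).
Titrant: 2x + 1y = 7.547 × 10^-3;  mass: 90.03x + 128.13y = 0.6561
Solving, x = 1.870 × 10^-3 mol, y = 3.806 × 10^-3 mol
mass of H2C2O4 = 1.870 × 10^-3 × 90.03 = 0.1684 g
% H2C2O4 = 0.1684 / 0.6561 × 100 = 25.67 %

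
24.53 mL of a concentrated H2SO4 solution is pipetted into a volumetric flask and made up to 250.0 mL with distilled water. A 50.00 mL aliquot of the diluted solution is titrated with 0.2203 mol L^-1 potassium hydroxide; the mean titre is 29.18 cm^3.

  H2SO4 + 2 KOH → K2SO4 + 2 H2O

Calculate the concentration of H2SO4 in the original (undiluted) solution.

0.6552 mol/L

n(KOH) = 0.02918 × 0.2203 = 6.428 × 10^-3 mol
From the 1:2 ratio, n(H2SO4) in the aliquot = 1/2 × 6.428 × 10^-3 = 3.214 × 10^-3 mol
[H2SO4]_dilute = 3.214 × 10^-3 / 0.05000 = 0.06428 mol/L
Dilution factor = 250.0 / 24.53 = 10.19
[H2SO4]_stock = 0.06428 × 10.19 = 0.6552 mol/L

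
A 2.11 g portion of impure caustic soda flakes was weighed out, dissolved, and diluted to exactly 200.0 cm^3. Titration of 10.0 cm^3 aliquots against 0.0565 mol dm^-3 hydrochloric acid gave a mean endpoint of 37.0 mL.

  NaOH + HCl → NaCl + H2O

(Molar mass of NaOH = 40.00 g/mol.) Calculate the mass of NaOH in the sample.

1.67 g

n(HCl) per titration = 0.0370 × 0.0565 = 2.09 × 10^-3 mol
n(NaOH) in each aliquot = 2.09 × 10^-3 mol (1:1 ratio)
n(NaOH) in the whole flask = 2.09 × 10^-3 × 200.0/10.0 = 0.0418 mol
mass of NaOH = 0.0418 × 40.00 = 1.67 g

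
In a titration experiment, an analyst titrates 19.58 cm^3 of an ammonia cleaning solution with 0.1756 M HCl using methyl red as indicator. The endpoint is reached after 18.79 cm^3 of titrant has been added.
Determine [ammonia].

NH3 + HCl → NH4Cl
n(HCl) = 0.01879 L × 0.1756 mol/L = 3.300 × 10^-3 mol
n(NH3) = 3.300 × 10^-3 mol (1:1 mole ratio)
[NH3] = 3.300 × 10^-3 mol / 0.01958 L = 0.1685 mol/L

0.1685 M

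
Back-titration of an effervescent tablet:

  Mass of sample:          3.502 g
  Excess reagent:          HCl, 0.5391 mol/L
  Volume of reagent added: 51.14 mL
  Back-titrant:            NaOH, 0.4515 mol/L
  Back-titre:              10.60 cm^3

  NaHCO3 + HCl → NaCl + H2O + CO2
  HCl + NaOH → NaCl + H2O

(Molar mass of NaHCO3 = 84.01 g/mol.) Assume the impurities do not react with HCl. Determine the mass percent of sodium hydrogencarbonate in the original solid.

54.66 %

n(HCl) added = 0.05114 × 0.5391 = 0.02757 mol
n(NaOH) used in back-titration = 0.01060 × 0.4515 = 4.786 × 10^-3 mol
n(HCl) left over = 4.786 × 10^-3 mol (1:1 ratio)
n(HCl) consumed by analyte = 0.02757 − 4.786 × 10^-3 = 0.02278 mol
n(NaHCO3) = 0.02278 mol (1:1 ratio)
mass of NaHCO3 = 0.02278 × 84.01 = 1.914 g
% NaHCO3 = 1.914 / 3.502 × 100 = 54.66 %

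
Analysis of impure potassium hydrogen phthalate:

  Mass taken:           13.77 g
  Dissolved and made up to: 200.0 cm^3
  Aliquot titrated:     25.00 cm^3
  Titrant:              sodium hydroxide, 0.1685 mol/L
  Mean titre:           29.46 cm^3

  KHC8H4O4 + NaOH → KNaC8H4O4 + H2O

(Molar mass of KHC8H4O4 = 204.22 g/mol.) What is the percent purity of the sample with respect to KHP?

58.90 %

n(NaOH) per titration = 0.02946 × 0.1685 = 4.964 × 10^-3 mol
n(KHC8H4O4) in each aliquot = 4.964 × 10^-3 mol (1:1 ratio)
n(KHC8H4O4) in the whole flask = 4.964 × 10^-3 × 200.0/25.00 = 0.03971 mol
mass of KHC8H4O4 = 0.03971 × 204.22 = 8.110 g
% KHC8H4O4 = 8.110 / 13.77 × 100 = 58.90 %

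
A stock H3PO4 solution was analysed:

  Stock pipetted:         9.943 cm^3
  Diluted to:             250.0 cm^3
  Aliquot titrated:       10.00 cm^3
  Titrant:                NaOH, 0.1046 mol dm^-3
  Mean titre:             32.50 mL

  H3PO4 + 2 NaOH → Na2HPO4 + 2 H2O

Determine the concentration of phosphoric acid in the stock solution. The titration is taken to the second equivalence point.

4.274 mol/L

n(NaOH) = 0.03250 × 0.1046 = 3.399 × 10^-3 mol
From the 1:2 ratio, n(H3PO4) in the aliquot = 1/2 × 3.399 × 10^-3 = 1.700 × 10^-3 mol
[H3PO4]_dilute = 1.700 × 10^-3 / 0.01000 = 0.1700 mol/L
Dilution factor = 250.0 / 9.943 = 25.14
[H3PO4]_stock = 0.1700 × 25.14 = 4.274 mol/L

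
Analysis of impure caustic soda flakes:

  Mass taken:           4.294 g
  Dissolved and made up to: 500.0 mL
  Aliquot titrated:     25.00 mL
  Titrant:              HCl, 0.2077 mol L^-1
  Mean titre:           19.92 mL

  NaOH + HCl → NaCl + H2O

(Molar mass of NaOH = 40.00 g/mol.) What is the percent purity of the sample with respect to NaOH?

n(HCl) per titration = 0.01992 × 0.2077 = 4.137 × 10^-3 mol
n(NaOH) in each aliquot = 4.137 × 10^-3 mol (1:1 ratio)
n(NaOH) in the whole flask = 4.137 × 10^-3 × 500.0/25.00 = 0.08275 mol
mass of NaOH = 0.08275 × 40.00 = 3.310 g
% NaOH = 3.310 / 4.294 × 100 = 77.08 %

77.08 %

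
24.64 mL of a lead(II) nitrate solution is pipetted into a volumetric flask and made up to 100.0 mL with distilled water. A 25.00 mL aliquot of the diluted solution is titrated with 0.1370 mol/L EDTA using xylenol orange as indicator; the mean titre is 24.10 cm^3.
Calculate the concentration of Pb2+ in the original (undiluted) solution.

0.5360 mol/L

Pb^2+ + EDTA^4- → [Pb(EDTA)]^2-
n(EDTA) = 0.02410 × 0.1370 = 3.302 × 10^-3 mol
n(Pb2+) in the aliquot = 3.302 × 10^-3 mol (1:1 ratio)
[Pb2+]_dilute = 3.302 × 10^-3 / 0.02500 = 0.1321 mol/L
Dilution factor = 100.0 / 24.64 = 4.058
[Pb2+]_stock = 0.1321 × 4.058 = 0.5360 mol/L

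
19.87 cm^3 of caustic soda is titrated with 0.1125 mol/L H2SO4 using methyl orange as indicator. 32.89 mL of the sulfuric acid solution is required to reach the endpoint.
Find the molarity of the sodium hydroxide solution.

0.3724 mol/L

2 NaOH + H2SO4 → Na2SO4 + 2 H2O
n(H2SO4) = 0.03289 L × 0.1125 mol/L = 3.700 × 10^-3 mol
From the 2:1 mole ratio, n(NaOH) = 2/1 × 3.700 × 10^-3 = 7.400 × 10^-3 mol
[NaOH] = 7.400 × 10^-3 mol / 0.01987 L = 0.3724 mol/L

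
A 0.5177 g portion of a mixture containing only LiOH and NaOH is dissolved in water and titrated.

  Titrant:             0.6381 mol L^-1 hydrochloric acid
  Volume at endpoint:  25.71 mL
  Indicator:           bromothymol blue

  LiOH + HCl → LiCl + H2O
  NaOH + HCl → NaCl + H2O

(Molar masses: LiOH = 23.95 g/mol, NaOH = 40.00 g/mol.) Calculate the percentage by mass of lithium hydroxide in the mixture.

39.93 %

n(HCl) = 0.02571 × 0.6381 = 0.01641 mol
Let x = n(LiOH), y = n(NaOH).
Titrant: 1x + 1y = 0.01641;  mass: 23.95x + 40.00y = 0.5177
Solving, x = 8.631 × 10^-3 mol, y = 7.775 × 10^-3 mol
mass of LiOH = 8.631 × 10^-3 × 23.95 = 0.2067 g
% LiOH = 0.2067 / 0.5177 × 100 = 39.93 %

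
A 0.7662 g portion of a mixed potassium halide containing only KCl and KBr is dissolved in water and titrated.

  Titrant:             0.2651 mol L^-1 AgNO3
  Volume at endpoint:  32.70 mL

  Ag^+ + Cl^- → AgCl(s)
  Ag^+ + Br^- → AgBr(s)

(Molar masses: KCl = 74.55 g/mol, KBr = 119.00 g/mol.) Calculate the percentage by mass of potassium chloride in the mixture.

58.09 %

n(AgNO3) = 0.03270 × 0.2651 = 8.669 × 10^-3 mol
Let x = n(KCl), y = n(KBr).
Titrant: 1x + 1y = 8.669 × 10^-3;  mass: 74.55x + 119.00y = 0.7662
Solving, x = 5.970 × 10^-3 mol, y = 2.698 × 10^-3 mol
mass of KCl = 5.970 × 10^-3 × 74.55 = 0.4451 g
% KCl = 0.4451 / 0.7662 × 100 = 58.09 %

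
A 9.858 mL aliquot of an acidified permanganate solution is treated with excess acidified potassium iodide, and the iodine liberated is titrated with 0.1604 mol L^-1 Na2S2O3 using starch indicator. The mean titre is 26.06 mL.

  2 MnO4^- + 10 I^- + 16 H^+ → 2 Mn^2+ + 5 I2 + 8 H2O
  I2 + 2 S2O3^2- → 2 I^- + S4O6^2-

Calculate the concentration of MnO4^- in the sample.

n(S2O3^2-) = 0.02606 × 0.1604 = 4.180 × 10^-3 mol
n(I2) = n(S2O3^2-)/2 = 2.090 × 10^-3 mol
From the 2:5 ratio, n(MnO4^-) in the aliquot = 2/5 × 2.090 × 10^-3 = 8.360 × 10^-4 mol
[MnO4^-] = 8.360 × 10^-4 / 0.009858 = 0.08480 mol/L

0.08480 mol/L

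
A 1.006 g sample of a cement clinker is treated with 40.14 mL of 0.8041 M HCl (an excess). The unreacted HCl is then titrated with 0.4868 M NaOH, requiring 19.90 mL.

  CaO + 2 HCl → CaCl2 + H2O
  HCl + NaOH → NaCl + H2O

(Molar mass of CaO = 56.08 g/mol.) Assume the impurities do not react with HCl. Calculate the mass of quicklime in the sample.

0.6334 g

n(HCl) added = 0.04014 × 0.8041 = 0.03228 mol
n(NaOH) used in back-titration = 0.01990 × 0.4868 = 9.687 × 10^-3 mol
n(HCl) left over = 9.687 × 10^-3 mol (1:1 ratio)
n(HCl) consumed by analyte = 0.03228 − 9.687 × 10^-3 = 0.02259 mol
From the 1:2 ratio, n(CaO) = 1/2 × 0.02259 = 0.01129 mol
mass of CaO = 0.01129 × 56.08 = 0.6334 g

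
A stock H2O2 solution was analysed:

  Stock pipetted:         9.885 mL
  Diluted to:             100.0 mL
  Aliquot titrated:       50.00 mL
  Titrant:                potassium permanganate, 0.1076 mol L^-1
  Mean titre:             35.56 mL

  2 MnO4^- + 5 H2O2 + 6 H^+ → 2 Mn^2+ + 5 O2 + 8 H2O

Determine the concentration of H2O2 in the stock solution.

1.935 mol/L

n(KMnO4) = 0.03556 × 0.1076 = 3.826 × 10^-3 mol
From the 5:2 ratio, n(H2O2) in the aliquot = 5/2 × 3.826 × 10^-3 = 9.566 × 10^-3 mol
[H2O2]_dilute = 9.566 × 10^-3 / 0.05000 = 0.1913 mol/L
Dilution factor = 100.0 / 9.885 = 10.12
[H2O2]_stock = 0.1913 × 10.12 = 1.935 mol/L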